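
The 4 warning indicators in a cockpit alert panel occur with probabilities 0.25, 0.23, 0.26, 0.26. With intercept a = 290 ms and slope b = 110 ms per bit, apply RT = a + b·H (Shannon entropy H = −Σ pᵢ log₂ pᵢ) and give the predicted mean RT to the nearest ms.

510 ms

Entropy contributions −pᵢ log₂ pᵢ: 0.5000, 0.4877, 0.5053, 0.5053; sum H = 1.9982 bits.
RT = a + bH = 290 + 110·1.9982 = 509.81 ms.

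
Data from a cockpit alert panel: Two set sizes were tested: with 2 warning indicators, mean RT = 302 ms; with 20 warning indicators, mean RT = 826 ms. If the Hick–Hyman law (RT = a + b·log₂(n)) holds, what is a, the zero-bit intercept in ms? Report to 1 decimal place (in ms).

144.3 ms

Slope: b = (826 − 302) / (log₂ 20 − log₂ 2) = 524/3.3219 = 157.740 ms/bit.
Intercept: a = 302 − 157.740·log₂(2) = 144.260 ms.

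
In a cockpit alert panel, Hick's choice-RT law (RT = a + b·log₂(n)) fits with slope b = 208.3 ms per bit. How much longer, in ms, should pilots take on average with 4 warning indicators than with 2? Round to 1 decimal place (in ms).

Only the slope matters, since a is common to both: ΔRT = b·log₂(n₂/n₁).
log₂(4) − log₂(2) = log₂(4/2) = log₂(2) = 1.
ΔRT = 208.3 × 1.0000 = 208.300 ms.

208.3 ms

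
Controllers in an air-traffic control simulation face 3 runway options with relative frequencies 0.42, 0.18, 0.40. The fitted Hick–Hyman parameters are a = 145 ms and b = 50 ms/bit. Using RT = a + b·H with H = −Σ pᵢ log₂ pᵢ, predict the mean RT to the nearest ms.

220 ms

H = 0.42·log₂(1/0.42) + 0.18·log₂(1/0.18) + 0.40·log₂(1/0.40) = 1.4997 bits.
RT = 145 + 50 × 1.4997 = 219.99 ms.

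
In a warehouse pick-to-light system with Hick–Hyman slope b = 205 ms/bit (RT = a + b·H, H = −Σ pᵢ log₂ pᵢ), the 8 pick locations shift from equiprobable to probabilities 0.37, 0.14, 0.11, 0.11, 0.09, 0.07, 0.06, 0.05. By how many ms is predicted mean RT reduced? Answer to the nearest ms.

68 ms

Equiprobable entropy H₀ = log₂ 8 = 3.0000 bits.
Skewed entropy H = −Σ pᵢ log₂ pᵢ = 2.6693 bits.
ΔRT = b·(H₀ − H) = 205 × 0.3307 = 67.80 ms.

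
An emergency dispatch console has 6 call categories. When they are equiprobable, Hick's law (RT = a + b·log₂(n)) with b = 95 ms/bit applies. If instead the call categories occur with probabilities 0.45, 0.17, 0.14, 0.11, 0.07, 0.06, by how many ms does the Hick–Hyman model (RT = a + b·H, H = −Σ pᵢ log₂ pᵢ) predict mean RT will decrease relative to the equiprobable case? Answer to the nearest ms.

The RT saving is b·ΔH. Equiprobable H₀ = log₂(6) = 2.5850 bits; with the given probabilities H = 2.2125 bits.
b·(H₀ − H) = 95 × (2.5850 − 2.2125) = 35.39 ms.

35 ms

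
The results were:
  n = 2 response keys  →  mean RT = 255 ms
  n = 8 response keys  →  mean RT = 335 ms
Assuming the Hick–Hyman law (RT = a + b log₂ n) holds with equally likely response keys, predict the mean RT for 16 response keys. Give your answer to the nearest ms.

Fit slope and intercept:
  b = (335 − 255) / (log₂ 8 − log₂ 2) = 80 / (3 − 1) = 40 ms/bit
  a = 255 − 40 × 1 = 215 ms
Then RT(16) = 215 + 40 × log₂ 16 = 215 + 40 × 4 ≈ 375.000 ms.

375 ms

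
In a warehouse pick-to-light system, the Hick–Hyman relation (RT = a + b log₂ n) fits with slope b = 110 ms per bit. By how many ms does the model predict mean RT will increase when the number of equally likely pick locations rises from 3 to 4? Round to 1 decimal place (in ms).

ΔRT = (a + b log₂ n₂) − (a + b log₂ n₁) = b·(log₂ n₂ − log₂ n₁).
log₂(4) − log₂(3) = 2 − 1.5850 = 0.4150.
ΔRT = 110 × 0.4150 = 45.654 ms.

45.7 ms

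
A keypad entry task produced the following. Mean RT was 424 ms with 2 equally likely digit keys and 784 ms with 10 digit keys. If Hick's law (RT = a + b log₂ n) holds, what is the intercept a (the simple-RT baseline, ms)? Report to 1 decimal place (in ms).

269.0 ms

The slope on a log₂ axis is (784 − 424) / (3.3219 − 1) = 155.044 ms/bit.
a = RT₁ − b·log₂ n₁ = 424 − 155.044 × 1 = 268.956 ms.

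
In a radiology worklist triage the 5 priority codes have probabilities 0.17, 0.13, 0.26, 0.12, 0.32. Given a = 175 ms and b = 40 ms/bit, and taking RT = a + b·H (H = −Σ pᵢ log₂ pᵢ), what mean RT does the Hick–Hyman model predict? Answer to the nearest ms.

264 ms

H = 0.17·log₂(1/0.17) + 0.13·log₂(1/0.13) + 0.26·log₂(1/0.26) + 0.12·log₂(1/0.12) + 0.32·log₂(1/0.32) = 2.2156 bits.
RT = 175 + 40 × 2.2156 = 263.62 ms.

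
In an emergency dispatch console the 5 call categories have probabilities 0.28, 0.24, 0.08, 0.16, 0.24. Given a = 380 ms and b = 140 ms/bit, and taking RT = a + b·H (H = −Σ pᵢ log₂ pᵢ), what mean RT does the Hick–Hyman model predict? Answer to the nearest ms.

Entropy contributions −pᵢ log₂ pᵢ: 0.5142, 0.4941, 0.2915, 0.4230, 0.4941; sum H = 2.2170 bits.
RT = a + bH = 380 + 140·2.2170 = 690.38 ms.

690 ms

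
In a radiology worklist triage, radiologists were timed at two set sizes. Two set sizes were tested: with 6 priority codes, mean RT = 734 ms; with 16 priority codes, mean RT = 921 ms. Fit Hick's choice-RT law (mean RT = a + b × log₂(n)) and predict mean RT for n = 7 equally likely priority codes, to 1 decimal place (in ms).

763.4 ms

Solve the two-equation system in a and b:
  b = (921 − 734) / (log₂ 16 − log₂ 6) = 187 / (4 − 2.5850) = 132.152 ms/bit
  a = 734 − 132.152 × 2.5850 = 392.392 ms
Then RT(7) = 392.392 + 132.152 × log₂ 7 = 392.392 + 132.152 × 2.8074 ≈ 763.390 ms.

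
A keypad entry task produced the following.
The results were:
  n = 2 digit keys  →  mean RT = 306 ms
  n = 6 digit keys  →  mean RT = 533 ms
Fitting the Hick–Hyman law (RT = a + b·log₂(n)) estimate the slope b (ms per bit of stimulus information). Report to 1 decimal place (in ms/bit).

143.2 ms/bit

The slope on a log₂ axis is (533 − 306) / (2.5850 − 1) = 143.221 ms/bit.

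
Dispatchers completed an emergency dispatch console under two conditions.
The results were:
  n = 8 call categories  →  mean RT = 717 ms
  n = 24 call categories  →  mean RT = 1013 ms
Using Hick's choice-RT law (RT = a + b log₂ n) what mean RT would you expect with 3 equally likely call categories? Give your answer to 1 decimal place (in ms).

Solve the two-equation system in a and b:
  b = (1013 − 717) / (log₂ 24 − log₂ 8) = 296 / (4.5850 − 3) = 186.755 ms/bit
  a = 717 − 186.755 × 3 = 156.734 ms
Then RT(3) = 156.734 + 186.755 × log₂ 3 = 156.734 + 186.755 × 1.5850 ≈ 452.734 ms.

452.7 ms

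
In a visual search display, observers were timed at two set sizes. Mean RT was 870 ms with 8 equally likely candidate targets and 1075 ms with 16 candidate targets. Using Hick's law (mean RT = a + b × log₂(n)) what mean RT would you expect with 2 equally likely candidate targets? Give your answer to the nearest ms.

460 ms

Fit slope and intercept:
  b = (1075 − 870) / (log₂ 16 − log₂ 8) = 205 / (4 − 3) = 205 ms/bit
  a = 870 − 205 × 3 = 255 ms
Then RT(2) = 255 + 205 × log₂ 2 = 255 + 205 × 1 ≈ 460.000 ms.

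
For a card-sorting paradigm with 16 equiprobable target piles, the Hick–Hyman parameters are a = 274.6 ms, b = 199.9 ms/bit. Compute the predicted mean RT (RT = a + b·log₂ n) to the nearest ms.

1074 ms

log₂(16) = 4 bits, so RT = 274.6 + 199.9 × 4 ≈ 1074.200 ms.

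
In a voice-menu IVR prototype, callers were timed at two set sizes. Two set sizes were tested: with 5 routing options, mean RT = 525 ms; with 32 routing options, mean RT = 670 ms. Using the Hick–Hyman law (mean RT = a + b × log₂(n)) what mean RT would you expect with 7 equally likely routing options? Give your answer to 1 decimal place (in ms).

551.3 ms

RT is linear in log₂ n, so two points fix the line:
  b = (670 − 525) / (log₂ 32 − log₂ 5) = 145 / (5 − 2.3219) = 54.143 ms/bit
  a = 525 − 54.143 × 2.3219 = 399.283 ms
Then RT(7) = 399.283 + 54.143 × log₂ 7 = 399.283 + 54.143 × 2.8074 ≈ 551.283 ms.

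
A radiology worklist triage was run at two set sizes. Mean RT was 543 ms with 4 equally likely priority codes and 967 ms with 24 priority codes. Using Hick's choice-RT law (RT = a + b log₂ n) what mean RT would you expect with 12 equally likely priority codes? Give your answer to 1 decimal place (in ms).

With log₂ n on the abscissa the relation is linear; from the two conditions:
  b = (967 − 543) / (log₂ 24 − log₂ 4) = 424 / (4.5850 − 2) = 164.026 ms/bit
  a = 543 − 164.026 × 2 = 214.949 ms
Then RT(12) = 214.949 + 164.026 × log₂ 12 = 214.949 + 164.026 × 3.5850 ≈ 802.974 ms.

803.0 ms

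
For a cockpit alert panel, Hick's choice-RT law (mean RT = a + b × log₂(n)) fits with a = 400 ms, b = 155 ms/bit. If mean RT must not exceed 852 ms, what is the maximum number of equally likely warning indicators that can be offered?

155·log₂ n ≤ 852 − 400 = 452, giving log₂ n ≤ 2.9161 and n ≤ 7.548. The largest whole number is 7.

7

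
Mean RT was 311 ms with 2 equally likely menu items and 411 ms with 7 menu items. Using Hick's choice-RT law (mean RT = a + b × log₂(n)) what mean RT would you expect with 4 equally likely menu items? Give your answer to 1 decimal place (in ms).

366.3 ms

RT is linear in log₂ n, so two points fix the line:
  b = (411 − 311) / (log₂ 7 − log₂ 2) = 100 / (2.8074 − 1) = 55.329 ms/bit
  a = 311 − 55.329 × 1 = 255.671 ms
Then RT(4) = 255.671 + 55.329 × log₂ 4 = 255.671 + 55.329 × 2 ≈ 366.329 ms.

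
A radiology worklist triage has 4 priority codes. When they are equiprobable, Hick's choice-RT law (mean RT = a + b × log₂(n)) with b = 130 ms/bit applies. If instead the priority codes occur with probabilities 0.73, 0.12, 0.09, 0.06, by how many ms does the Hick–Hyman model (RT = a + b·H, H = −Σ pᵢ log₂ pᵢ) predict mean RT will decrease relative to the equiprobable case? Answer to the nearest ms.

Equiprobable entropy H₀ = log₂ 4 = 2.0000 bits.
Skewed entropy H = −Σ pᵢ log₂ pᵢ = 1.2547 bits.
ΔRT = b·(H₀ − H) = 130 × 0.7453 = 96.89 ms.

97 ms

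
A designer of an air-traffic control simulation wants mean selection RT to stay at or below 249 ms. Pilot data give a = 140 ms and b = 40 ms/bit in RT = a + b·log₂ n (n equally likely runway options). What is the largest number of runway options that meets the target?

Information budget: (249 − 140)/40 = 2.7250 bits, so n ≤ 2^2.7250 = 6.612 → at most 6.

6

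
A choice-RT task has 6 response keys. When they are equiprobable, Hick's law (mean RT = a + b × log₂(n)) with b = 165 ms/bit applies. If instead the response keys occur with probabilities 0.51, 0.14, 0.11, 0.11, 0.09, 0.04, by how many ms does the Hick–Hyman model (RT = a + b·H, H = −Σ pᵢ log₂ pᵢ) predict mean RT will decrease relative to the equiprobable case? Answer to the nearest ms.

81 ms

Equiprobable entropy H₀ = log₂ 6 = 2.5850 bits.
Skewed entropy H = −Σ pᵢ log₂ pᵢ = 2.0915 bits.
ΔRT = b·(H₀ − H) = 165 × 0.4934 = 81.42 ms.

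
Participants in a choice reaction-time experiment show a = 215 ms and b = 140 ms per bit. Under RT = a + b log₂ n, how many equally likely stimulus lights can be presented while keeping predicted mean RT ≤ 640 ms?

140·log₂ n ≤ 640 − 215 = 425, giving log₂ n ≤ 3.0357 and n ≤ 8.201. The largest whole number is 8.

8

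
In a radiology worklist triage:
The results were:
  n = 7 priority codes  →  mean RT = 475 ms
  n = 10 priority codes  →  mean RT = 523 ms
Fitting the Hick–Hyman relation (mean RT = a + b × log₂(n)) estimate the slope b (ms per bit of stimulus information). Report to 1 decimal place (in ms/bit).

b = (RT₂ − RT₁)/(log₂ n₂ − log₂ n₁) = (523 − 475)/(3.3219 − 2.8074) = 93.281 ms/bit.

93.3 ms/bit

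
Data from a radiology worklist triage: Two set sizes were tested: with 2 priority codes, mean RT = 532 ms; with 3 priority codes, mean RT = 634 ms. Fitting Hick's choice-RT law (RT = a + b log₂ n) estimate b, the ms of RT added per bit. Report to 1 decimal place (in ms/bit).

174.4 ms/bit

The slope on a log₂ axis is (634 − 532) / (1.5850 − 1) = 174.370 ms/bit.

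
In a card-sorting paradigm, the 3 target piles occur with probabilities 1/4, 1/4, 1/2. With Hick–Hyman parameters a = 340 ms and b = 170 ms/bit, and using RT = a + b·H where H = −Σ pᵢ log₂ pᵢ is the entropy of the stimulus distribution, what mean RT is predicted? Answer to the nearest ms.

595 ms

Each term −pᵢ log₂ pᵢ: 0.25·2 + 0.25·2 + 0.5·1; summed, H = 1.500 bits.
Mean RT = a + bH = 340 + 170·1.500 = 595.00 ms.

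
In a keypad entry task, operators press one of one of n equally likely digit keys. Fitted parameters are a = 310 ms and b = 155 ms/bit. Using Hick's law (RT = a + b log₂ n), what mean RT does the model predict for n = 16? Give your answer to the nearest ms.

930 ms

log₂(16) = 4 bits, so RT = 310 + 155 × 4 ≈ 930.000 ms.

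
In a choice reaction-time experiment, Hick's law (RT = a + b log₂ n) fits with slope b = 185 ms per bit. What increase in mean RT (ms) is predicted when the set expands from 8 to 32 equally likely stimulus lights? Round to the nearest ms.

370 ms

ΔRT = (a + b log₂ n₂) − (a + b log₂ n₁) = b·(log₂ n₂ − log₂ n₁).
log₂(32) − log₂(8) = log₂(32/8) = log₂(4) = 2.
ΔRT = 185 × 2.0000 = 370.000 ms.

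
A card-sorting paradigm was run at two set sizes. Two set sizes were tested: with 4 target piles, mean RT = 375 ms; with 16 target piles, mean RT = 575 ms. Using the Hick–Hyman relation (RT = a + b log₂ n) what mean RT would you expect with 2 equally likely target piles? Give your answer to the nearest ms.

With log₂ n on the abscissa the relation is linear; from the two conditions:
  b = (575 − 375) / (log₂ 16 − log₂ 4) = 200 / (4 − 2) = 100 ms/bit
  a = 375 − 100 × 2 = 175 ms
Then RT(2) = 175 + 100 × log₂ 2 = 175 + 100 × 1 ≈ 275.000 ms.

275 ms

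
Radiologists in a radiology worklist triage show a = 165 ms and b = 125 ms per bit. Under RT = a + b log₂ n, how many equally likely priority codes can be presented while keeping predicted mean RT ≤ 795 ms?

32

Set 165 + 125·log₂ n ≤ 795 → log₂ n ≤ (795 − 165)/125 = 5.0400.
So n ≤ 2^5.0400 = 32.900; the largest integer n is 32.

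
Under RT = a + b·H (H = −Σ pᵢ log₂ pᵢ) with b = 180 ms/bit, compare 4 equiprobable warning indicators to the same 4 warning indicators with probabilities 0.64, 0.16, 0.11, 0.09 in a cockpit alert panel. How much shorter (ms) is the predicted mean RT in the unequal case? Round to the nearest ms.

90 ms

The RT saving is b·ΔH. Equiprobable H₀ = log₂(4) = 2.0000 bits; with the given probabilities H = 1.4980 bits.
b·(H₀ − H) = 180 × (2.0000 − 1.4980) = 90.36 ms.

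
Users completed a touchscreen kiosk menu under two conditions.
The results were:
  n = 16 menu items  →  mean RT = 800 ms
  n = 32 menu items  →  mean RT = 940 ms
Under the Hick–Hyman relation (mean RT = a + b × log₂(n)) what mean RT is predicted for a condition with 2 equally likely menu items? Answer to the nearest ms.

380 ms

Solve the two-equation system in a and b:
  b = (940 − 800) / (log₂ 32 − log₂ 16) = 140 / (5 − 4) = 140 ms/bit
  a = 800 − 140 × 4 = 240 ms
Then RT(2) = 240 + 140 × log₂ 2 = 240 + 140 × 1 ≈ 380.000 ms.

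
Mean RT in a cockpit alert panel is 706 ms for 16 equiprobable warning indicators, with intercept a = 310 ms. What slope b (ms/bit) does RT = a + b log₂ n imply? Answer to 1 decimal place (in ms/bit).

b = (706 − 310) / log₂(16) = 396 / 4 = 99.000 ms/bit.

99.0 ms/bit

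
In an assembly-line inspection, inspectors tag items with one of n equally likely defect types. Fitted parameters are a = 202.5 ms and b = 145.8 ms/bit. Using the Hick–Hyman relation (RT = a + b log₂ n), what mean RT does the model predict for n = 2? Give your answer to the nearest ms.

348 ms

log₂(2) = 1 bits, so RT = 202.5 + 145.8 × 1 ≈ 348.300 ms.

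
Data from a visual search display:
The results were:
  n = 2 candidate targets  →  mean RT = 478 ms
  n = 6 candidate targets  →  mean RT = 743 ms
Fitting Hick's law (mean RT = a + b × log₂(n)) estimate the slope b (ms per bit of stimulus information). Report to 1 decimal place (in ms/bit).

167.2 ms/bit

b = (RT₂ − RT₁)/(log₂ n₂ − log₂ n₁) = (743 − 478)/(2.5850 − 1) = 167.196 ms/bit.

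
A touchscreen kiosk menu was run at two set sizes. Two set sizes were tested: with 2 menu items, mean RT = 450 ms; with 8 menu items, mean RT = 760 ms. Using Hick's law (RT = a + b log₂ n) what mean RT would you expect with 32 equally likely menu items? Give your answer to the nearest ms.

1070 ms

RT is linear in log₂ n, so two points fix the line:
  b = (760 − 450) / (log₂ 8 − log₂ 2) = 310 / (3 − 1) = 155 ms/bit
  a = 450 − 155 × 1 = 295 ms
Then RT(32) = 295 + 155 × log₂ 32 = 295 + 155 × 5 ≈ 1070.000 ms.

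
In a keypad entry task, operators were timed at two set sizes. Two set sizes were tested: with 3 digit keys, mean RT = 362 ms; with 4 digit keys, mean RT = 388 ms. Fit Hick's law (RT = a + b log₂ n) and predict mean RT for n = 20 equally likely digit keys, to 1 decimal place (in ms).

533.5 ms

With log₂ n on the abscissa the relation is linear; from the two conditions:
  b = (388 − 362) / (log₂ 4 − log₂ 3) = 26 / (2 − 1.5850) = 62.645 ms/bit
  a = 362 − 62.645 × 1.5850 = 262.710 ms
Then RT(20) = 262.710 + 62.645 × log₂ 20 = 262.710 + 62.645 × 4.3219 ≈ 533.457 ms.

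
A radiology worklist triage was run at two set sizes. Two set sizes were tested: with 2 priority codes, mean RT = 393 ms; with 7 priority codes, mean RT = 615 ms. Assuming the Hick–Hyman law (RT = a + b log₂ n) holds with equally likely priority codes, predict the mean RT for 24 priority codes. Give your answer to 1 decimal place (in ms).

833.3 ms

RT is linear in log₂ n, so two points fix the line:
  b = (615 − 393) / (log₂ 7 − log₂ 2) = 222 / (2.8074 − 1) = 122.831 ms/bit
  a = 393 − 122.831 × 1 = 270.169 ms
Then RT(24) = 270.169 + 122.831 × log₂ 24 = 270.169 + 122.831 × 4.5850 ≈ 833.346 ms.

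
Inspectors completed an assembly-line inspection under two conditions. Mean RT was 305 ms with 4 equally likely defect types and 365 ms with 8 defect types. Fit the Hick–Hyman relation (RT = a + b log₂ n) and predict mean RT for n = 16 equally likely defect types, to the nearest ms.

With log₂ n on the abscissa the relation is linear; from the two conditions:
  b = (365 − 305) / (log₂ 8 − log₂ 4) = 60 / (3 − 2) = 60 ms/bit
  a = 305 − 60 × 2 = 185 ms
Then RT(16) = 185 + 60 × log₂ 16 = 185 + 60 × 4 ≈ 425.000 ms.

425 ms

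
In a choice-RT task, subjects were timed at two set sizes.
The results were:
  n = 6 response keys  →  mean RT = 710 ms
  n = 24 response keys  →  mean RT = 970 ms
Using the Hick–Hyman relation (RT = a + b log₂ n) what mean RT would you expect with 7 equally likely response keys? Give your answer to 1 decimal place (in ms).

Solve the two-equation system in a and b:
  b = (970 − 710) / (log₂ 24 − log₂ 6) = 260 / (4.5850 − 2.5850) = 130.000 ms/bit
  a = 710 − 130.000 × 2.5850 = 373.955 ms
Then RT(7) = 373.955 + 130.000 × log₂ 7 = 373.955 + 130.000 × 2.8074 ≈ 738.911 ms.

738.9 ms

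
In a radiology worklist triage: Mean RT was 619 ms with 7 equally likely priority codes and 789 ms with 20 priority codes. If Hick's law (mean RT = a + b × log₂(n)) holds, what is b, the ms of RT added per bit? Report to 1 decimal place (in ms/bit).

b = (RT₂ − RT₁)/(log₂ n₂ − log₂ n₁) = (789 − 619)/(4.3219 − 2.8074) = 112.243 ms/bit.

112.2 ms/bit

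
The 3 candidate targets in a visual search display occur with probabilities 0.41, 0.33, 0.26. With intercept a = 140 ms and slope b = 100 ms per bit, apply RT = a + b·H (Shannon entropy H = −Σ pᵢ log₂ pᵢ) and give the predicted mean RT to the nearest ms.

296 ms

Entropy contributions −pᵢ log₂ pᵢ: 0.5274, 0.5278, 0.5053; sum H = 1.5605 bits.
RT = a + bH = 140 + 100·1.5605 = 296.05 ms.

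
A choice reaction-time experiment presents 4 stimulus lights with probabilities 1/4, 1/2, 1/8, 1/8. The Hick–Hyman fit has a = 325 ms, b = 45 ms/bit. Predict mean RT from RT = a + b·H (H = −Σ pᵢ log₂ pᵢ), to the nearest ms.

404 ms

Each term −pᵢ log₂ pᵢ: 0.25·2 + 0.5·1 + 0.125·3 + 0.125·3; summed, H = 1.750 bits.
Mean RT = a + bH = 325 + 45·1.750 = 403.75 ms.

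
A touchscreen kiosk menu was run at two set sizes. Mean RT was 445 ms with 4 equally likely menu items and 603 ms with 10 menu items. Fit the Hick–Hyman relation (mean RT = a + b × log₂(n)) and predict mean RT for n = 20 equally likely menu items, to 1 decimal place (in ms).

Fit slope and intercept:
  b = (603 − 445) / (log₂ 10 − log₂ 4) = 158 / (3.3219 − 2) = 119.522 ms/bit
  a = 445 − 119.522 × 2 = 205.955 ms
Then RT(20) = 205.955 + 119.522 × log₂ 20 = 205.955 + 119.522 × 4.3219 ≈ 722.522 ms.

722.5 ms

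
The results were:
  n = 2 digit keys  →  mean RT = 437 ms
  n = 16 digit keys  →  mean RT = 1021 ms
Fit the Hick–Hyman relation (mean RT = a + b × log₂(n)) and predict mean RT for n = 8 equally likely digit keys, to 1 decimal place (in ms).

826.3 ms

With log₂ n on the abscissa the relation is linear; from the two conditions:
  b = (1021 − 437) / (log₂ 16 − log₂ 2) = 584 / (4 − 1) = 194.667 ms/bit
  a = 437 − 194.667 × 1 = 242.333 ms
Then RT(8) = 242.333 + 194.667 × log₂ 8 = 242.333 + 194.667 × 3 ≈ 826.333 ms.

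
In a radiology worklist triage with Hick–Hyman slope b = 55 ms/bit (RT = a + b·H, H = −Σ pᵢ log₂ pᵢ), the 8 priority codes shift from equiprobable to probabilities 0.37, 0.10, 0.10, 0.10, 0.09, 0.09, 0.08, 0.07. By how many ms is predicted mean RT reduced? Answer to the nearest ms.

The RT saving is b·ΔH. Equiprobable H₀ = log₂(8) = 3.0000 bits; with the given probabilities H = 2.7127 bits.
b·(H₀ − H) = 55 × (3.0000 − 2.7127) = 15.80 ms.

16 ms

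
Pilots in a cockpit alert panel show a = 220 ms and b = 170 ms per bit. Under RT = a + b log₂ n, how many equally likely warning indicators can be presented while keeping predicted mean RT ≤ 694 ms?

Information budget: (694 − 220)/170 = 2.7882 bits, so n ≤ 2^2.7882 = 6.908 → at most 6.

6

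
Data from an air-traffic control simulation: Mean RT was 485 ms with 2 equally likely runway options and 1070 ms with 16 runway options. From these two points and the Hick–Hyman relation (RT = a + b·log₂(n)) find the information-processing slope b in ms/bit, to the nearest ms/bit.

Slope: b = (1070 − 485) / (log₂ 16 − log₂ 2) = 585/3.0000 = 195 ms/bit.

195 ms/bit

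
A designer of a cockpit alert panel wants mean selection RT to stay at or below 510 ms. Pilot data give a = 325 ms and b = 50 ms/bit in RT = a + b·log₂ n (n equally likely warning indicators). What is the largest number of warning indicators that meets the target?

12

50·log₂ n ≤ 510 − 325 = 185, giving log₂ n ≤ 3.7000 and n ≤ 12.996. The largest whole number is 12.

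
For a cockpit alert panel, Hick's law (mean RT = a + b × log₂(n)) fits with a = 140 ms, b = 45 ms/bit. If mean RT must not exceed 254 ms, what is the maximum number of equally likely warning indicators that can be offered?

45·log₂ n ≤ 254 − 140 = 114, giving log₂ n ≤ 2.5333 and n ≤ 5.789. The largest whole number is 5.

5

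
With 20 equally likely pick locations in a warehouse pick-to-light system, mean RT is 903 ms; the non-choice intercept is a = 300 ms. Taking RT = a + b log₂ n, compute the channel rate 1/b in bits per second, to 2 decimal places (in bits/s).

7.17 bits/s

Choice component = 903 − 300 = 603 ms over log₂(20) = 4.3219 bits.
b = 603 / 4.3219 = 139.521 ms/bit, so 1/b = 7.167 bits/s.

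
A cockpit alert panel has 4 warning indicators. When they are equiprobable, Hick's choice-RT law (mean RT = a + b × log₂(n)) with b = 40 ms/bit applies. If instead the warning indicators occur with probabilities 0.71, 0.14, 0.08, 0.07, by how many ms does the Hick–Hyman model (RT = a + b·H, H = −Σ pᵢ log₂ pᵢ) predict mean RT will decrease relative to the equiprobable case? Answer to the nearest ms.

28 ms

The RT saving is b·ΔH. Equiprobable H₀ = log₂(4) = 2.0000 bits; with the given probabilities H = 1.3080 bits.
b·(H₀ − H) = 40 × (2.0000 − 1.3080) = 27.68 ms.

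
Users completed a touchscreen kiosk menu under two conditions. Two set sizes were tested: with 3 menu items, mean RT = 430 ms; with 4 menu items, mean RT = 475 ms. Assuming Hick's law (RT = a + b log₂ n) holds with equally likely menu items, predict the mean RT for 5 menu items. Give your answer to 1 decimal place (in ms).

RT is linear in log₂ n, so two points fix the line:
  b = (475 − 430) / (log₂ 4 − log₂ 3) = 45 / (2 − 1.5850) = 108.424 ms/bit
  a = 430 − 108.424 × 1.5850 = 258.152 ms
Then RT(5) = 258.152 + 108.424 × log₂ 5 = 258.152 + 108.424 × 2.3219 ≈ 509.905 ms.

509.9 ms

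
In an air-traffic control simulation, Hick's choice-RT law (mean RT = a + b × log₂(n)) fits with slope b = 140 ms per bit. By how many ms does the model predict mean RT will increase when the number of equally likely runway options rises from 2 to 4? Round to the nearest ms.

The intercept a cancels: ΔRT = b·(log₂ n₂ − log₂ n₁) = b·log₂(n₂/n₁).
log₂(4) − log₂(2) = log₂(4/2) = log₂(2) = 1.
ΔRT = 140 × 1.0000 = 140.000 ms.

140 ms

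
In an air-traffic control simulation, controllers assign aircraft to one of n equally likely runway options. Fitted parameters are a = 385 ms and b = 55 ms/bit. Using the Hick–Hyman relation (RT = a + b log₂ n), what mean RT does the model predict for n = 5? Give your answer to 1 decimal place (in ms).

log₂(5) = 2.3219 bits, so RT = 385 + 55 × 2.3219 ≈ 512.706 ms.

512.7 ms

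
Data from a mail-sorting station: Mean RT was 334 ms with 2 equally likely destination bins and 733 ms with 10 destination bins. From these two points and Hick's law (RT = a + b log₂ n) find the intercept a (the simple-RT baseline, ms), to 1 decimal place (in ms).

162.2 ms

b = (RT₂ − RT₁)/(log₂ n₂ − log₂ n₁) = (733 − 334)/(3.3219 − 1) = 171.840 ms/bit.
a = RT₁ − b·log₂ n₁ = 334 − 171.840 × 1 = 162.160 ms.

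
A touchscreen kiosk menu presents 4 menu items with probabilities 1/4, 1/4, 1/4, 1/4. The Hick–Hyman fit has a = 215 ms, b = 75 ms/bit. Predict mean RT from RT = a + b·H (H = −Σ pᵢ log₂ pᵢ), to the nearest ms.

H = −Σ pᵢ log₂ pᵢ = 0.25·2 + 0.25·2 + 0.25·2 + 0.25·2 = 2.000 bits.
RT = 215 + 75 × 2.000 = 365.00 ms.

365 ms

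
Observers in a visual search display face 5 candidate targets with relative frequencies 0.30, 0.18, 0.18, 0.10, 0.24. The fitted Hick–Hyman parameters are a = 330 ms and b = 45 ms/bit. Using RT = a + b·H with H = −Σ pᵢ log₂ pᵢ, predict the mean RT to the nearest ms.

H = 0.30·log₂(1/0.30) + 0.18·log₂(1/0.18) + 0.18·log₂(1/0.18) + 0.10·log₂(1/0.10) + 0.24·log₂(1/0.24) = 2.2380 bits.
RT = 330 + 45 × 2.2380 = 430.71 ms.

431 ms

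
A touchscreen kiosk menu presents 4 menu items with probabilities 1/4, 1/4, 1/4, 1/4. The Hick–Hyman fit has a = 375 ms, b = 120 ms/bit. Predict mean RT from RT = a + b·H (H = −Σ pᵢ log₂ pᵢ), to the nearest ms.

Each term −pᵢ log₂ pᵢ: 0.25·2 + 0.25·2 + 0.25·2 + 0.25·2; summed, H = 2.000 bits.
Mean RT = a + bH = 375 + 120·2.000 = 615.00 ms.

615 ms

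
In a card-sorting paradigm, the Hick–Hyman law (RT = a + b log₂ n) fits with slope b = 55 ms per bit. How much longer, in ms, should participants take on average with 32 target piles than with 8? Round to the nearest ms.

110 ms

ΔRT = (a + b log₂ n₂) − (a + b log₂ n₁) = b·(log₂ n₂ − log₂ n₁).
log₂(32) − log₂(8) = log₂(32/8) = log₂(4) = 2.
ΔRT = 55 × 2.0000 = 110.000 ms.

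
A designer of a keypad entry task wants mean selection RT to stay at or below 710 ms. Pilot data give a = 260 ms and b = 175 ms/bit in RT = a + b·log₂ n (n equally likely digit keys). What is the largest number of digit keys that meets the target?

175·log₂ n ≤ 710 − 260 = 450, giving log₂ n ≤ 2.5714 and n ≤ 5.944. The largest whole number is 5.

5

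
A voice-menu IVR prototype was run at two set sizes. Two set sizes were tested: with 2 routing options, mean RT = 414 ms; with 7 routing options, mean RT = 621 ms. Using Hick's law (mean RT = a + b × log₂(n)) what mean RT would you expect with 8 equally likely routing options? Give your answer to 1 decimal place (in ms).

With log₂ n on the abscissa the relation is linear; from the two conditions:
  b = (621 − 414) / (log₂ 7 − log₂ 2) = 207 / (2.8074 − 1) = 114.532 ms/bit
  a = 414 − 114.532 × 1 = 299.468 ms
Then RT(8) = 299.468 + 114.532 × log₂ 8 = 299.468 + 114.532 × 3 ≈ 643.064 ms.

643.1 ms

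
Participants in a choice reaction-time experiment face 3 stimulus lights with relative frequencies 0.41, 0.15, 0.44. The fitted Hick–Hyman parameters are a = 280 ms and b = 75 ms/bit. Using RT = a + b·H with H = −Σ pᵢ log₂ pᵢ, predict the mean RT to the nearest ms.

389 ms

Entropy contributions −pᵢ log₂ pᵢ: 0.5274, 0.4105, 0.5211; sum H = 1.4591 bits.
RT = a + bH = 280 + 75·1.4591 = 389.43 ms.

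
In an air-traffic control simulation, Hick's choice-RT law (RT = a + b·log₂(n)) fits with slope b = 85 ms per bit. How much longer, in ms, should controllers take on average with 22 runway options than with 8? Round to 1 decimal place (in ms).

Only the slope matters, since a is common to both: ΔRT = b·log₂(n₂/n₁).
log₂(22) − log₂(8) = 4.4594 − 3 = 1.4594.
ΔRT = 85 × 1.4594 = 124.052 ms.

124.1 ms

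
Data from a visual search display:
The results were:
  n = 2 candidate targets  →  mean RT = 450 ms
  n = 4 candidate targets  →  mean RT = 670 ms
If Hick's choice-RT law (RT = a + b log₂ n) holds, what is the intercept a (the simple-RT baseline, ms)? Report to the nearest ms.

230 ms

b = (RT₂ − RT₁)/(log₂ n₂ − log₂ n₁) = (670 − 450)/(2 − 1) = 220 ms/bit.
a = RT₁ − b·log₂ n₁ = 450 − 220 × 1 = 230.000 ms.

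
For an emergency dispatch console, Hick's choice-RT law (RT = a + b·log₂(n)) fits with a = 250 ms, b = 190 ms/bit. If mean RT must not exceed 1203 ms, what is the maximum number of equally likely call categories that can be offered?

Set 250 + 190·log₂ n ≤ 1203 → log₂ n ≤ (1203 − 250)/190 = 5.0158.
So n ≤ 2^5.0158 = 32.352; the largest integer n is 32.

32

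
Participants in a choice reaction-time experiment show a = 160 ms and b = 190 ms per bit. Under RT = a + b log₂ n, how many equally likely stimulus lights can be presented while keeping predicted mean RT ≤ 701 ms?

7

Information budget: (701 − 160)/190 = 2.8474 bits, so n ≤ 2^2.8474 = 7.197 → at most 7.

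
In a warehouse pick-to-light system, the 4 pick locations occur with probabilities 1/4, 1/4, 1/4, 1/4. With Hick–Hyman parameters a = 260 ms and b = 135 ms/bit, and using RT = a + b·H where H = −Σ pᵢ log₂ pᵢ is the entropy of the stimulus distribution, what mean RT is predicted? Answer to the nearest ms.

530 ms

Each term −pᵢ log₂ pᵢ: 0.25·2 + 0.25·2 + 0.25·2 + 0.25·2; summed, H = 2.000 bits.
Mean RT = a + bH = 260 + 135·2.000 = 530.00 ms.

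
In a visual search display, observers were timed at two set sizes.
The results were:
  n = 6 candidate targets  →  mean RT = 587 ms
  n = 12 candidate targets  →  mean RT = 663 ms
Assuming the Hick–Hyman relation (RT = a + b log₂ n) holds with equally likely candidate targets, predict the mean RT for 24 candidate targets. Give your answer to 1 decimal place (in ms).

739.0 ms

RT is linear in log₂ n, so two points fix the line:
  b = (663 − 587) / (log₂ 12 − log₂ 6) = 76 / (3.5850 − 2.5850) = 76.000 ms/bit
  a = 587 − 76.000 × 2.5850 = 390.543 ms
Then RT(24) = 390.543 + 76.000 × log₂ 24 = 390.543 + 76.000 × 4.5850 ≈ 739.000 ms.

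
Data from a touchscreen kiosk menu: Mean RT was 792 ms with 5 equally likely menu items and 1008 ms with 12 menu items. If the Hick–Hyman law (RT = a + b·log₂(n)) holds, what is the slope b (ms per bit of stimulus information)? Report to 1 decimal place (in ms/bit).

171.0 ms/bit

b = (RT₂ − RT₁)/(log₂ n₂ − log₂ n₁) = (1008 − 792)/(3.5850 − 2.3219) = 171.017 ms/bit.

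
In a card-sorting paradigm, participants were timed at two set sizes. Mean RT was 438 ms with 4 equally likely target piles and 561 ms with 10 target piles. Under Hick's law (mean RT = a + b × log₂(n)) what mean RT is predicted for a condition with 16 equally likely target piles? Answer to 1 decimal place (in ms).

624.1 ms

With log₂ n on the abscissa the relation is linear; from the two conditions:
  b = (561 − 438) / (log₂ 10 − log₂ 4) = 123 / (3.3219 − 2) = 93.046 ms/bit
  a = 438 − 93.046 × 2 = 251.908 ms
Then RT(16) = 251.908 + 93.046 × log₂ 16 = 251.908 + 93.046 × 4 ≈ 624.092 ms.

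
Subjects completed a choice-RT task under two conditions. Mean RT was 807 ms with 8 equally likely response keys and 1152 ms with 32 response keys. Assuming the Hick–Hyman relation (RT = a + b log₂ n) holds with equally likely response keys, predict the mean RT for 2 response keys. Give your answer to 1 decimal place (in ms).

Fit slope and intercept:
  b = (1152 − 807) / (log₂ 32 − log₂ 8) = 345 / (5 − 3) = 172.500 ms/bit
  a = 807 − 172.500 × 3 = 289.500 ms
Then RT(2) = 289.500 + 172.500 × log₂ 2 = 289.500 + 172.500 × 1 ≈ 462.000 ms.

462.0 ms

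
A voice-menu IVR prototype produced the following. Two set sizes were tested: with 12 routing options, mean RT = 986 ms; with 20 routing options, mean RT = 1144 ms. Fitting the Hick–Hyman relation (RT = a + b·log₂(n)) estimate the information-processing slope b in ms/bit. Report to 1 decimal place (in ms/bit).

b = (RT₂ − RT₁)/(log₂ n₂ − log₂ n₁) = (1144 − 986)/(4.3219 − 3.5850) = 214.393 ms/bit.

214.4 ms/bit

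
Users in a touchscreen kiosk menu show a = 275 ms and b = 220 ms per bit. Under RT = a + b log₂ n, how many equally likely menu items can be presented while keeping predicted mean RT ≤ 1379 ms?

32

Information budget: (1379 − 275)/220 = 5.0182 bits, so n ≤ 2^5.0182 = 32.406 → at most 32.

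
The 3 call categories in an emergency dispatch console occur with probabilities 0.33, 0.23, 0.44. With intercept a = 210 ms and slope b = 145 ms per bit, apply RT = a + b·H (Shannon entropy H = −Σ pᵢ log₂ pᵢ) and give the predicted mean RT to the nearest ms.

433 ms

H = 0.33·log₂(1/0.33) + 0.23·log₂(1/0.23) + 0.44·log₂(1/0.44) = 1.5366 bits.
RT = 210 + 145 × 1.5366 = 432.81 ms.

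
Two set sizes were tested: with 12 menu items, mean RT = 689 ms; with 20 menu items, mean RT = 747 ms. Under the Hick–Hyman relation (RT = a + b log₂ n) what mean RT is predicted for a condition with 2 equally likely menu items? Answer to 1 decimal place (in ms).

485.6 ms

With log₂ n on the abscissa the relation is linear; from the two conditions:
  b = (747 − 689) / (log₂ 20 − log₂ 12) = 58 / (4.3219 − 3.5850) = 78.701 ms/bit
  a = 689 − 78.701 × 3.5850 = 406.860 ms
Then RT(2) = 406.860 + 78.701 × log₂ 2 = 406.860 + 78.701 × 1 ≈ 485.561 ms.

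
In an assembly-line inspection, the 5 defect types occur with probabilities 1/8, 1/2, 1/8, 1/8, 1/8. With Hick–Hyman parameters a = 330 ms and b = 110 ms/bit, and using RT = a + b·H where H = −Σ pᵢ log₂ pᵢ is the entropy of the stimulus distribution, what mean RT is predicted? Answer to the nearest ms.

H = −Σ pᵢ log₂ pᵢ = 0.125·3 + 0.5·1 + 0.125·3 + 0.125·3 + 0.125·3 = 2.000 bits.
RT = 330 + 110 × 2.000 = 550.00 ms.

550 ms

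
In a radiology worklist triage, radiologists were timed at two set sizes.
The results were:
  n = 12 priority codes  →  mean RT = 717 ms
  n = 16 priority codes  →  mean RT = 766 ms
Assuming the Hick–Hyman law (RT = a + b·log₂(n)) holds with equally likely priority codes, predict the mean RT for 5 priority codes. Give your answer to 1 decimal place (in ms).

Solve the two-equation system in a and b:
  b = (766 − 717) / (log₂ 16 − log₂ 12) = 49 / (4 − 3.5850) = 118.062 ms/bit
  a = 717 − 118.062 × 3.5850 = 293.754 ms
Then RT(5) = 293.754 + 118.062 × log₂ 5 = 293.754 + 118.062 × 2.3219 ≈ 567.884 ms.

567.9 ms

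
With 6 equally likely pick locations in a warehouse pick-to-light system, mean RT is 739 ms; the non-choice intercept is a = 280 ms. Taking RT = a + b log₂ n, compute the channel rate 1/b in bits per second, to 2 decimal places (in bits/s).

Choice component = 739 − 280 = 459 ms over log₂(6) = 2.5850 bits.
b = 459 / 2.5850 = 177.565 ms/bit, so 1/b = 5.632 bits/s.

5.63 bits/s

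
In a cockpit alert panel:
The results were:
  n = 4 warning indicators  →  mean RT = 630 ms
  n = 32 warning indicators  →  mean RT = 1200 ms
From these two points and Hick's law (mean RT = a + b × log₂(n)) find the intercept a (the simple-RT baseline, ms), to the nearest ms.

Slope: b = (1200 − 630) / (log₂ 32 − log₂ 4) = 570/3.0000 = 190 ms/bit.
Intercept: a = 630 − 190·log₂(4) = 250.000 ms.

250 ms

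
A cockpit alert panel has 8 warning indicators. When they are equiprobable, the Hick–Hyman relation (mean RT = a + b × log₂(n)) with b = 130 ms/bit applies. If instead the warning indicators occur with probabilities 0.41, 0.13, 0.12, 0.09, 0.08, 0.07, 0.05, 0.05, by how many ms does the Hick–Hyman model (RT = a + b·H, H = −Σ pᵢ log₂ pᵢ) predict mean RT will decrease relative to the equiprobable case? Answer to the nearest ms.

The RT saving is b·ΔH. Equiprobable H₀ = log₂(8) = 3.0000 bits; with the given probabilities H = 2.5820 bits.
b·(H₀ − H) = 130 × (3.0000 − 2.5820) = 54.34 ms.

54 ms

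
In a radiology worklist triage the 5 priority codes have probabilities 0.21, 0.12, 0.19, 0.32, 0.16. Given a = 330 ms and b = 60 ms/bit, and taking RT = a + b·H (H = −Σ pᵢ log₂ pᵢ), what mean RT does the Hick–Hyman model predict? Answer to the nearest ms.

Entropy contributions −pᵢ log₂ pᵢ: 0.4728, 0.3671, 0.4552, 0.5260, 0.4230; sum H = 2.2442 bits.
RT = a + bH = 330 + 60·2.2442 = 464.65 ms.

465 ms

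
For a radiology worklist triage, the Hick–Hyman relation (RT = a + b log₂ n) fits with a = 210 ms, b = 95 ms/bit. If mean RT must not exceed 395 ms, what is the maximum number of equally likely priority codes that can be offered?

Set 210 + 95·log₂ n ≤ 395 → log₂ n ≤ (395 − 210)/95 = 1.9474.
So n ≤ 2^1.9474 = 3.857; the largest integer n is 3.

3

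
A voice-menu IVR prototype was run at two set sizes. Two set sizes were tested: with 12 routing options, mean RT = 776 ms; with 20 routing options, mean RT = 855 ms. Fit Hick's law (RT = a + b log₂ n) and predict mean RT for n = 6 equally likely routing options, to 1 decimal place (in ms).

Fit slope and intercept:
  b = (855 − 776) / (log₂ 20 − log₂ 12) = 79 / (4.3219 − 3.5850) = 107.196 ms/bit
  a = 776 − 107.196 × 3.5850 = 391.705 ms
Then RT(6) = 391.705 + 107.196 × log₂ 6 = 391.705 + 107.196 × 2.5850 ≈ 668.804 ms.

668.8 ms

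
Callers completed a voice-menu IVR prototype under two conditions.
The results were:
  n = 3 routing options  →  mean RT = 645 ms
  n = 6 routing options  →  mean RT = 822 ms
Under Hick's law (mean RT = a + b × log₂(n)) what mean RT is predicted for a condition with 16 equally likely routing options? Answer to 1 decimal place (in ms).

1072.5 ms

Solve the two-equation system in a and b:
  b = (822 − 645) / (log₂ 6 − log₂ 3) = 177 / (2.5850 − 1.5850) = 177.000 ms/bit
  a = 645 − 177.000 × 1.5850 = 364.462 ms
Then RT(16) = 364.462 + 177.000 × log₂ 16 = 364.462 + 177.000 × 4 ≈ 1072.462 ms.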